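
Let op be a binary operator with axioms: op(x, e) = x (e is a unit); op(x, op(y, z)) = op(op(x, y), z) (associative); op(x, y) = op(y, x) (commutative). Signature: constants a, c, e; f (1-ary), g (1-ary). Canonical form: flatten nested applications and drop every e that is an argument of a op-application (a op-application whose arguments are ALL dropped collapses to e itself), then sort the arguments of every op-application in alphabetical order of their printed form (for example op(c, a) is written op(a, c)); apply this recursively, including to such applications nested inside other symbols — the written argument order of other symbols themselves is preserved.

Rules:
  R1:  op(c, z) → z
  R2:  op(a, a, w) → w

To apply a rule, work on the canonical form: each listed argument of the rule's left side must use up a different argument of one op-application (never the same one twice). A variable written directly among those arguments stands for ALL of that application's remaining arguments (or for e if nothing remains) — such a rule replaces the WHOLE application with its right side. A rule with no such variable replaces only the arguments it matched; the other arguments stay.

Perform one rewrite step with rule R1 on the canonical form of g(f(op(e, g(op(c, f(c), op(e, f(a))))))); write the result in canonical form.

Canonical form:  g(f(g(op(c, f(a), f(c)))))
Match R1:  consume c;  z := op(f(a), f(c))
The variable takes the whole remainder — replace the entire application.
Giving:  g(f(g(op(f(a), f(c)))))

Answer: g(f(g(op(f(a), f(c)))))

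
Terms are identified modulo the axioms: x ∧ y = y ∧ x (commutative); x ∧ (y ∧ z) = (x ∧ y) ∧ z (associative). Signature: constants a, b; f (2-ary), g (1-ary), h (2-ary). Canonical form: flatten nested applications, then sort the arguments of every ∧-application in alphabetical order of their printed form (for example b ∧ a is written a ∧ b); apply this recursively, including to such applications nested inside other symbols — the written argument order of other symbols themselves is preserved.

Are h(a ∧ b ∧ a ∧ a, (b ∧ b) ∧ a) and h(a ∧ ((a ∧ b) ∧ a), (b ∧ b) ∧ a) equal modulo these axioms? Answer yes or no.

Left:  h(a ∧ b ∧ a ∧ a, (b ∧ b) ∧ a)
  Work inside:  (b ∧ b) ∧ a
  Flatten:  b ∧ b ∧ a
  Order the arguments:  a ∧ b ∧ b
  Rebuild:  h(a ∧ a ∧ a ∧ b, a ∧ b ∧ b)
Right:  h(a ∧ ((a ∧ b) ∧ a), (b ∧ b) ∧ a)
  Work inside:  a ∧ ((a ∧ b) ∧ a)
  Merge nested applications:  a ∧ a ∧ b ∧ a
  Order the arguments:  a ∧ a ∧ a ∧ b
  Rebuild:  h(a ∧ a ∧ a ∧ b, a ∧ b ∧ b)

Answer: yes — both canonical forms are h(a ∧ a ∧ a ∧ b, a ∧ b ∧ b)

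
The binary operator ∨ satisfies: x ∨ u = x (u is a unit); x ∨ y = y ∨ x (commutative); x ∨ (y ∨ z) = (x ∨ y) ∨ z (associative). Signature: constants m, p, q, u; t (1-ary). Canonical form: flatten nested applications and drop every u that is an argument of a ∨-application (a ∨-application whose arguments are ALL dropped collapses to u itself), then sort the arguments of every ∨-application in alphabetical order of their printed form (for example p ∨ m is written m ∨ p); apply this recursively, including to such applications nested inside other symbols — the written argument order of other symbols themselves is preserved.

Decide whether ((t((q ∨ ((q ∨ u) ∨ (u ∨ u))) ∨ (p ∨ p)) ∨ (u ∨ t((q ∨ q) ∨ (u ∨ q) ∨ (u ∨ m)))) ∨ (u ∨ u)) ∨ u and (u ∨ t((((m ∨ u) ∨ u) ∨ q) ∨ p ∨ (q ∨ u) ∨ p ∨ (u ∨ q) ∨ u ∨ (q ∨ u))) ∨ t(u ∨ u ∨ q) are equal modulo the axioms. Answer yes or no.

Answer: no — t(m ∨ q ∨ q ∨ q) ∨ t(p ∨ p ∨ q ∨ q) vs t(m ∨ p ∨ p ∨ q ∨ q ∨ q ∨ q) ∨ t(q)

Derivation:
Left:  ((t((q ∨ ((q ∨ u) ∨ (u ∨ u))) ∨ (p ∨ p)) ∨ (u ∨ t((q ∨ q) ∨ (u ∨ q) ∨ (u ∨ m)))) ∨ (u ∨ u)) ∨ u
  Un-nest:  t((q ∨ ((q ∨ u) ∨ (u ∨ u))) ∨ (p ∨ p)) ∨ u ∨ t((q ∨ q) ∨ (u ∨ q) ∨ (u ∨ m)) ∨ u ∨ u ∨ u
  Simplify inside:  t((q ∨ ((q ∨ u) ∨ (u ∨ u))) ∨ (p ∨ p))  →  t(p ∨ p ∨ q ∨ q)
  Inside:  t((q ∨ q) ∨ (u ∨ q) ∨ (u ∨ m))  →  t(m ∨ q ∨ q ∨ q)
  Units out:  drop u (×4)
  Sort:  t(m ∨ q ∨ q ∨ q) ∨ t(p ∨ p ∨ q ∨ q)
Right:  (u ∨ t((((m ∨ u) ∨ u) ∨ q) ∨ p ∨ (q ∨ u) ∨ p ∨ (u ∨ q) ∨ u ∨ (q ∨ u))) ∨ t(u ∨ u ∨ q)
  Un-nest:  u ∨ t((((m ∨ u) ∨ u) ∨ q) ∨ p ∨ (q ∨ u) ∨ p ∨ (u ∨ q) ∨ u ∨ (q ∨ u)) ∨ t(u ∨ u ∨ q)
  Canonicalize subterm:  t((((m ∨ u) ∨ u) ∨ q) ∨ p ∨ (q ∨ u) ∨ p ∨ (u ∨ q) ∨ u ∨ (q ∨ u))  →  t(m ∨ p ∨ p ∨ q ∨ q ∨ q ∨ q)
  Simplify inside:  t(u ∨ u ∨ q)  →  t(q)
  Drop the unit:  drop u
  Sort arguments:  t(m ∨ p ∨ p ∨ q ∨ q ∨ q ∨ q) ∨ t(q)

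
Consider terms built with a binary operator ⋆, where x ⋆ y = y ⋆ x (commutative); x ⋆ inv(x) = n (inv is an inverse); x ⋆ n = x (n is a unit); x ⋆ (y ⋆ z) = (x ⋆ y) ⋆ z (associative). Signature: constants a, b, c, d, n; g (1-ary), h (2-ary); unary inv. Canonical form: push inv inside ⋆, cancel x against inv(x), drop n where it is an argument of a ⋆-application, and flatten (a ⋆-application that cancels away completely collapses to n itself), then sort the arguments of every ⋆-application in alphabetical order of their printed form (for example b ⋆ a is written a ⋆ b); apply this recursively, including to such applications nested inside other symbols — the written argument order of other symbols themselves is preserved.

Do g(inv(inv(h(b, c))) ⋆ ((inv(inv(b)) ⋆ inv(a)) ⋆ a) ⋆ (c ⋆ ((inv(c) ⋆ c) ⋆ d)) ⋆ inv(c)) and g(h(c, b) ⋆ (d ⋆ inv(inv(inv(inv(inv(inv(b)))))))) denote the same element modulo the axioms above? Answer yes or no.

Left:  g(inv(inv(h(b, c))) ⋆ ((inv(inv(b)) ⋆ inv(a)) ⋆ a) ⋆ (c ⋆ ((inv(c) ⋆ c) ⋆ d)) ⋆ inv(c))
  Focus inside:  inv(inv(h(b, c))) ⋆ ((inv(inv(b)) ⋆ inv(a)) ⋆ a) ⋆ (c ⋆ ((inv(c) ⋆ c) ⋆ d)) ⋆ inv(c)
  Push inv inside:  distribute inv over ⋆ and collapse double inv
  Cancel:  a cancels; c cancels
  Collect terms:  h(b, c) ⋆ b ⋆ d
  Order the arguments:  b ⋆ d ⋆ h(b, c)
  Put back:  g(b ⋆ d ⋆ h(b, c))
Right:  g(h(c, b) ⋆ (d ⋆ inv(inv(inv(inv(inv(inv(b))))))))
  Descend into:  h(c, b) ⋆ (d ⋆ inv(inv(inv(inv(inv(inv(b)))))))
  Push inv inside:  distribute inv over ⋆ and collapse double inv
  Combine occurrences:  h(c, b) ⋆ d ⋆ b
  Sort arguments:  b ⋆ d ⋆ h(c, b)
  Put back:  g(b ⋆ d ⋆ h(c, b))

Answer: no — g(b ⋆ d ⋆ h(b, c)) vs g(b ⋆ d ⋆ h(c, b))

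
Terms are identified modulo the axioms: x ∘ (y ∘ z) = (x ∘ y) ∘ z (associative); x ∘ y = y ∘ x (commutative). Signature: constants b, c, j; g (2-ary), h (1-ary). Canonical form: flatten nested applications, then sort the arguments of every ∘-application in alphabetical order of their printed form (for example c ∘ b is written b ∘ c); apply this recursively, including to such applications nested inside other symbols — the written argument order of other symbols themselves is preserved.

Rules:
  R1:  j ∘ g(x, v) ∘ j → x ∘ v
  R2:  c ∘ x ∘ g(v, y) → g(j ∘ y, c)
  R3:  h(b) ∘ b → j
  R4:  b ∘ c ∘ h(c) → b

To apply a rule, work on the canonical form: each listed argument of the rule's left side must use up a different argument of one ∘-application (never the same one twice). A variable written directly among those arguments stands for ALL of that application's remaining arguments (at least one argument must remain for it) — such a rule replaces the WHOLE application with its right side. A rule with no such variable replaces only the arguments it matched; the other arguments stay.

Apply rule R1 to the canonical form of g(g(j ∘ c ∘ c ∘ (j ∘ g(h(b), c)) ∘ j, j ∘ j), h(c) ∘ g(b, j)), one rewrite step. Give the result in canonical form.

Canonical form:  g(g(c ∘ c ∘ g(h(b), c) ∘ j ∘ j ∘ j, j ∘ j), g(b, j) ∘ h(c))
R1 matches:  uses g(h(b), c), j, j;  v := c, x := h(b)
New term:  g(g(c ∘ c ∘ c ∘ h(b) ∘ j, j ∘ j), g(b, j) ∘ h(c))

Answer: g(g(c ∘ c ∘ c ∘ h(b) ∘ j, j ∘ j), g(b, j) ∘ h(c))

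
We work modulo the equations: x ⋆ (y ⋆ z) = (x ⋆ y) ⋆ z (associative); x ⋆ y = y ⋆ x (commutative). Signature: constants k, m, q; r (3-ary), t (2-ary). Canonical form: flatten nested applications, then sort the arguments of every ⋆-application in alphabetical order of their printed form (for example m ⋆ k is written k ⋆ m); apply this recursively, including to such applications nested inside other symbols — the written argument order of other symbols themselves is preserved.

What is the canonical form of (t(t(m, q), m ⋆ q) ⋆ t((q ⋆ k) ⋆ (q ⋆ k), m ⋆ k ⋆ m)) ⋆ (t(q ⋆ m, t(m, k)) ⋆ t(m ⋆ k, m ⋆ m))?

Answer: t(k ⋆ k ⋆ q ⋆ q, k ⋆ m ⋆ m) ⋆ t(k ⋆ m, m ⋆ m) ⋆ t(m ⋆ q, t(m, k)) ⋆ t(t(m, q), m ⋆ q)

Derivation:
Flatten:  t(t(m, q), m ⋆ q) ⋆ t((q ⋆ k) ⋆ (q ⋆ k), m ⋆ k ⋆ m) ⋆ t(q ⋆ m, t(m, k)) ⋆ t(m ⋆ k, m ⋆ m)
Simplify inside:  t((q ⋆ k) ⋆ (q ⋆ k), m ⋆ k ⋆ m)  →  t(k ⋆ k ⋆ q ⋆ q, k ⋆ m ⋆ m)
Simplify inside:  t(q ⋆ m, t(m, k))  →  t(m ⋆ q, t(m, k))
Canonicalize subterm:  t(m ⋆ k, m ⋆ m)  →  t(k ⋆ m, m ⋆ m)
Sort:  t(k ⋆ k ⋆ q ⋆ q, k ⋆ m ⋆ m) ⋆ t(k ⋆ m, m ⋆ m) ⋆ t(m ⋆ q, t(m, k)) ⋆ t(t(m, q), m ⋆ q)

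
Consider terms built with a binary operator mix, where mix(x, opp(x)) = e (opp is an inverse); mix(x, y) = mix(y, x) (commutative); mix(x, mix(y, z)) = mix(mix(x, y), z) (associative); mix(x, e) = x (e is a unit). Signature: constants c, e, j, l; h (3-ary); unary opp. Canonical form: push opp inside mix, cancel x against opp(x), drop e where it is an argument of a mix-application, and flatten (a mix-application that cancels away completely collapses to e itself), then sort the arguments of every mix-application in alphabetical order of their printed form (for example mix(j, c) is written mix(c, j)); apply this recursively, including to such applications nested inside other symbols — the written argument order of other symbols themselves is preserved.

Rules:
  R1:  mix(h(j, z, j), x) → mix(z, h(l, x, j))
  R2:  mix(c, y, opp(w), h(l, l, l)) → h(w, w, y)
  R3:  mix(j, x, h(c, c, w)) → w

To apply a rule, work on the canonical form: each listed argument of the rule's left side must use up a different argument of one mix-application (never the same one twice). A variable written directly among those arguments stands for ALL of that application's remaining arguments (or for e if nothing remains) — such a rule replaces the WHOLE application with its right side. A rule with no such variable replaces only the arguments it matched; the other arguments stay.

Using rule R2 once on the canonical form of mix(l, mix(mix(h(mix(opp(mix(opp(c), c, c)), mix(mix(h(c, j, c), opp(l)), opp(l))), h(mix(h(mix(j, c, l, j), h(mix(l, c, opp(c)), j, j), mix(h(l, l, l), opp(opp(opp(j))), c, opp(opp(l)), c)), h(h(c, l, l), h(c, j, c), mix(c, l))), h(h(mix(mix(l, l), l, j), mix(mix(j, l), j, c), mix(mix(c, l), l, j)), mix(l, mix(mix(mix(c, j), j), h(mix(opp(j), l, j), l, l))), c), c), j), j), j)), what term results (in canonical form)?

Canonical form:  mix(h(mix(h(c, j, c), opp(c), opp(l), opp(l)), h(mix(h(h(c, l, l), h(c, j, c), mix(c, l)), h(mix(c, j, j, l), h(l, j, j), mix(c, c, h(l, l, l), l, opp(j)))), h(h(mix(j, l, l, l), mix(c, j, j, l), mix(c, j, l, l)), mix(c, h(l, l, l), j, j, l), c), c), j), j, j, l)
R2 matches:  uses c, h(l, l, l), opp(j);  w := j, y := mix(c, l)
Every leftover argument binds to the variable; the entire application is replaced.
Result:  mix(h(mix(h(c, j, c), opp(c), opp(l), opp(l)), h(mix(h(h(c, l, l), h(c, j, c), mix(c, l)), h(mix(c, j, j, l), h(l, j, j), h(j, j, mix(c, l)))), h(h(mix(j, l, l, l), mix(c, j, j, l), mix(c, j, l, l)), mix(c, h(l, l, l), j, j, l), c), c), j), j, j, l)

Answer: mix(h(mix(h(c, j, c), opp(c), opp(l), opp(l)), h(mix(h(h(c, l, l), h(c, j, c), mix(c, l)), h(mix(c, j, j, l), h(l, j, j), h(j, j, mix(c, l)))), h(h(mix(j, l, l, l), mix(c, j, j, l), mix(c, j, l, l)), mix(c, h(l, l, l), j, j, l), c), c), j), j, j, l)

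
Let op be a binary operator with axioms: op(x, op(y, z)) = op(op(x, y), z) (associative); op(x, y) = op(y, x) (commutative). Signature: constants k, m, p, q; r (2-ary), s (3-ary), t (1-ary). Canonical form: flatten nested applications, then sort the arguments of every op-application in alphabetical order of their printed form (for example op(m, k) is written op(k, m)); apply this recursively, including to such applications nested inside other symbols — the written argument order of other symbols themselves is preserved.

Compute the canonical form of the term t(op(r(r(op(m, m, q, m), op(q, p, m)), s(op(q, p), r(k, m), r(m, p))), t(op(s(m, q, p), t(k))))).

Answer: t(op(r(r(op(m, m, m, q), op(m, p, q)), s(op(p, q), r(k, m), r(m, p))), t(op(s(m, q, p), t(k)))))

Derivation:
Descend into:  op(r(r(op(m, m, q, m), op(q, p, m)), s(op(q, p), r(k, m), r(m, p))), t(op(s(m, q, p), t(k))))
Inside:  r(r(op(m, m, q, m), op(q, p, m)), s(op(q, p), r(k, m), r(m, p)))  →  r(r(op(m, m, m, q), op(m, p, q)), s(op(p, q), r(k, m), r(m, p)))
Sort:  op(r(r(op(m, m, m, q), op(m, p, q)), s(op(p, q), r(k, m), r(m, p))), t(op(s(m, q, p), t(k))))
Reassemble:  t(op(r(r(op(m, m, m, q), op(m, p, q)), s(op(p, q), r(k, m), r(m, p))), t(op(s(m, q, p), t(k)))))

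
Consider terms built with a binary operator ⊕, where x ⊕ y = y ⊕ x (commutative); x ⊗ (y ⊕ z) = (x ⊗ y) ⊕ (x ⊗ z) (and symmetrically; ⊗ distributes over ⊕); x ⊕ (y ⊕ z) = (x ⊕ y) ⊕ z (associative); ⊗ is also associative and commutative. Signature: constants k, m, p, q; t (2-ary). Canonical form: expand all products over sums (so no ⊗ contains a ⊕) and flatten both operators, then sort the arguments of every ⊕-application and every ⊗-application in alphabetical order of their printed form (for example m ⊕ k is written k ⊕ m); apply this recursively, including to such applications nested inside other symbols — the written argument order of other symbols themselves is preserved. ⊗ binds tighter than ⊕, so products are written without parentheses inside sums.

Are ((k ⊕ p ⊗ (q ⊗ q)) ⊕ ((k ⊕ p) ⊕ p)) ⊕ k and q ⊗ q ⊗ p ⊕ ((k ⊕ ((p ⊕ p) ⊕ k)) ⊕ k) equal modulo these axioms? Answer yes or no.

Left:  ((k ⊕ p ⊗ (q ⊗ q)) ⊕ ((k ⊕ p) ⊕ p)) ⊕ k
  Flatten:  k ⊕ p ⊗ q ⊗ q ⊕ k ⊕ p ⊕ p ⊕ k
  Sort arguments:  k ⊕ k ⊕ k ⊕ p ⊕ p ⊕ p ⊗ q ⊗ q
Right:  q ⊗ q ⊗ p ⊕ ((k ⊕ ((p ⊕ p) ⊕ k)) ⊕ k)
  Merge nested applications:  p ⊗ q ⊗ q ⊕ k ⊕ p ⊕ p ⊕ k ⊕ k
  Sort arguments:  k ⊕ k ⊕ k ⊕ p ⊕ p ⊕ p ⊗ q ⊗ q

Answer: yes — both canonical forms are k ⊕ k ⊕ k ⊕ p ⊕ p ⊕ p ⊗ q ⊗ q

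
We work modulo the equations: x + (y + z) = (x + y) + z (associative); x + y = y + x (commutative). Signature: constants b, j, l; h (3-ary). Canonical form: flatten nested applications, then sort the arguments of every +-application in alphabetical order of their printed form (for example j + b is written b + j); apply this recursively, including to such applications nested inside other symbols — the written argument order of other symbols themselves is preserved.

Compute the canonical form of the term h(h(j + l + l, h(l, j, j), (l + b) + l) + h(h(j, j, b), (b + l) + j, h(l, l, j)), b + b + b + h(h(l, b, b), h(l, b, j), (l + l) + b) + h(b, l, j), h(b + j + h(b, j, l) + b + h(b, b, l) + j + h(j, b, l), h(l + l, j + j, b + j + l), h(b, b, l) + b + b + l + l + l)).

Answer: h(h(h(j, j, b), b + j + l, h(l, l, j)) + h(j + l + l, h(l, j, j), b + l + l), b + b + b + h(b, l, j) + h(h(l, b, b), h(l, b, j), b + l + l), h(b + b + h(b, b, l) + h(b, j, l) + h(j, b, l) + j + j, h(l + l, j + j, b + j + l), b + b + h(b, b, l) + l + l + l))

Derivation:
Descend into:  h(j + l + l, h(l, j, j), (l + b) + l) + h(h(j, j, b), (b + l) + j, h(l, l, j))
Inside:  h(j + l + l, h(l, j, j), (l + b) + l)  →  h(j + l + l, h(l, j, j), b + l + l)
Simplify inside:  h(h(j, j, b), (b + l) + j, h(l, l, j))  →  h(h(j, j, b), b + j + l, h(l, l, j))
Sort arguments:  h(h(j, j, b), b + j + l, h(l, l, j)) + h(j + l + l, h(l, j, j), b + l + l)
Put back:  h(h(h(j, j, b), b + j + l, h(l, l, j)) + h(j + l + l, h(l, j, j), b + l + l), b + b + b + h(b, l, j) + h(h(l, b, b), h(l, b, j), b + l + l), h(b + b + h(b, b, l) + h(b, j, l) + h(j, b, l) + j + j, h(l + l, j + j, b + j + l), b + b + h(b, b, l) + l + l + l))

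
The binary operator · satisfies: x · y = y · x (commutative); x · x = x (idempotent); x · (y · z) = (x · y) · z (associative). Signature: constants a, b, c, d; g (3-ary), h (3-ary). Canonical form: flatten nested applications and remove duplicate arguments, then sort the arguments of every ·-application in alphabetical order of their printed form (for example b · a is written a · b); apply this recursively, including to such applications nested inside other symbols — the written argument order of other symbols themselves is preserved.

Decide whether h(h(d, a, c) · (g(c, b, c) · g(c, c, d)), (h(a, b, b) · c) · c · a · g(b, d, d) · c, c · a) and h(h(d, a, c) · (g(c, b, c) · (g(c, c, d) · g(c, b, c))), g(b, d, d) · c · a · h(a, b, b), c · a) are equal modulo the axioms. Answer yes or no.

Answer: yes — both canonical forms are h(g(c, b, c) · g(c, c, d) · h(d, a, c), a · c · g(b, d, d) · h(a, b, b), a · c)

Derivation:
Left:  h(h(d, a, c) · (g(c, b, c) · g(c, c, d)), (h(a, b, b) · c) · c · a · g(b, d, d) · c, c · a)
  Work inside:  (h(a, b, b) · c) · c · a · g(b, d, d) · c
  Un-nest:  h(a, b, b) · c · c · a · g(b, d, d) · c
  Deduplicate:  drop duplicate c, c
  Sort arguments:  a · c · g(b, d, d) · h(a, b, b)
  Put back:  h(g(c, b, c) · g(c, c, d) · h(d, a, c), a · c · g(b, d, d) · h(a, b, b), a · c)
Right:  h(h(d, a, c) · (g(c, b, c) · (g(c, c, d) · g(c, b, c))), g(b, d, d) · c · a · h(a, b, b), c · a)
  Focus inside:  h(d, a, c) · (g(c, b, c) · (g(c, c, d) · g(c, b, c)))
  Merge nested applications:  h(d, a, c) · g(c, b, c) · g(c, c, d) · g(c, b, c)
  Deduplicate:  drop duplicate g(c, b, c)
  Order the arguments:  g(c, b, c) · g(c, c, d) · h(d, a, c)
  Reassemble:  h(g(c, b, c) · g(c, c, d) · h(d, a, c), a · c · g(b, d, d) · h(a, b, b), a · c)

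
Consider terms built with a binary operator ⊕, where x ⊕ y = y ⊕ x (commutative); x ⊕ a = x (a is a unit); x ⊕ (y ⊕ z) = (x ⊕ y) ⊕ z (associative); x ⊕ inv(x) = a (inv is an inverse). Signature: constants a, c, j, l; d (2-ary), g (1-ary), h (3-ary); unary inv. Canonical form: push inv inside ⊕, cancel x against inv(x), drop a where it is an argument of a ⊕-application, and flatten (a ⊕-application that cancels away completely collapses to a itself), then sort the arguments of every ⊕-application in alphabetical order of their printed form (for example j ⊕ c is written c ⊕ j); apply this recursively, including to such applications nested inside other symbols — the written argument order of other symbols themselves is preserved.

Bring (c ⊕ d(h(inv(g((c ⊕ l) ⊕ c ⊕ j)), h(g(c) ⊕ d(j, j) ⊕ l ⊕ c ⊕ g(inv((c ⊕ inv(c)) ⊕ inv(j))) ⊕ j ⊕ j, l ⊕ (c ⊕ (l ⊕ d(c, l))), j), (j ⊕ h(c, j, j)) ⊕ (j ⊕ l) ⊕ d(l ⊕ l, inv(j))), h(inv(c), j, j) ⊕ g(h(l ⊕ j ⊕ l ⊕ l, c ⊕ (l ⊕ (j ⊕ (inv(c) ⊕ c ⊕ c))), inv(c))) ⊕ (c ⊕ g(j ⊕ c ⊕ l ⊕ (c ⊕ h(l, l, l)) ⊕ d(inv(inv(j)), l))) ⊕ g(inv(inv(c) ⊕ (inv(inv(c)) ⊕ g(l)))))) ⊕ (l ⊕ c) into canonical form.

Push inv inside:  distribute inv over ⊕ and collapse double inv
Collect terms:  c ⊕ c ⊕ d(h(inv(g(c ⊕ c ⊕ j ⊕ l)), h(c ⊕ d(j, j) ⊕ g(c) ⊕ g(j) ⊕ j ⊕ j ⊕ l, c ⊕ d(c, l) ⊕ l ⊕ l, j), d(l ⊕ l, inv(j)) ⊕ h(c, j, j) ⊕ j ⊕ j ⊕ l), c ⊕ g(c ⊕ c ⊕ d(j, l) ⊕ h(l, l, l) ⊕ j ⊕ l) ⊕ g(h(j ⊕ l ⊕ l ⊕ l, c ⊕ c ⊕ j ⊕ l, inv(c))) ⊕ g(inv(g(l))) ⊕ h(inv(c), j, j)) ⊕ l

Answer: c ⊕ c ⊕ d(h(inv(g(c ⊕ c ⊕ j ⊕ l)), h(c ⊕ d(j, j) ⊕ g(c) ⊕ g(j) ⊕ j ⊕ j ⊕ l, c ⊕ d(c, l) ⊕ l ⊕ l, j), d(l ⊕ l, inv(j)) ⊕ h(c, j, j) ⊕ j ⊕ j ⊕ l), c ⊕ g(c ⊕ c ⊕ d(j, l) ⊕ h(l, l, l) ⊕ j ⊕ l) ⊕ g(h(j ⊕ l ⊕ l ⊕ l, c ⊕ c ⊕ j ⊕ l, inv(c))) ⊕ g(inv(g(l))) ⊕ h(inv(c), j, j)) ⊕ l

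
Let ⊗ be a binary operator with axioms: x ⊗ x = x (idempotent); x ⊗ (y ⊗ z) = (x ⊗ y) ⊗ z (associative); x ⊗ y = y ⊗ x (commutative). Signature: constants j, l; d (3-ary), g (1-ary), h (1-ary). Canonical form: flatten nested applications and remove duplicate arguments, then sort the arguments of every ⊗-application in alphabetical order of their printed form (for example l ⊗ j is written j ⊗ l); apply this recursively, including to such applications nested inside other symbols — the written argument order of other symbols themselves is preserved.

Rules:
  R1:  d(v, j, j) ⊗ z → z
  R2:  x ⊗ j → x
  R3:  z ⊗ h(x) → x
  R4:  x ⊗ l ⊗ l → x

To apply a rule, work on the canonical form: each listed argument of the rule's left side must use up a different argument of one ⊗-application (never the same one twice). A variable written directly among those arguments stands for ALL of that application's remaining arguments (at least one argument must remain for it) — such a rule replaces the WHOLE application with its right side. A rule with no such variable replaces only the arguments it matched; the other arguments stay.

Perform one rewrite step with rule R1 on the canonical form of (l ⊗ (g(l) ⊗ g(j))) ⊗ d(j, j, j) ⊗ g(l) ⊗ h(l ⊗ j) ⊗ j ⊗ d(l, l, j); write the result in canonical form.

Canonical form:  d(j, j, j) ⊗ d(l, l, j) ⊗ g(j) ⊗ g(l) ⊗ h(j ⊗ l) ⊗ j ⊗ l
R1 matches:  uses d(j, j, j);  v := j, z := d(l, l, j) ⊗ g(j) ⊗ g(l) ⊗ h(j ⊗ l) ⊗ j ⊗ l
The variable takes the whole remainder — replace the entire application.
Giving:  d(l, l, j) ⊗ g(j) ⊗ g(l) ⊗ h(j ⊗ l) ⊗ j ⊗ l

Answer: d(l, l, j) ⊗ g(j) ⊗ g(l) ⊗ h(j ⊗ l) ⊗ j ⊗ l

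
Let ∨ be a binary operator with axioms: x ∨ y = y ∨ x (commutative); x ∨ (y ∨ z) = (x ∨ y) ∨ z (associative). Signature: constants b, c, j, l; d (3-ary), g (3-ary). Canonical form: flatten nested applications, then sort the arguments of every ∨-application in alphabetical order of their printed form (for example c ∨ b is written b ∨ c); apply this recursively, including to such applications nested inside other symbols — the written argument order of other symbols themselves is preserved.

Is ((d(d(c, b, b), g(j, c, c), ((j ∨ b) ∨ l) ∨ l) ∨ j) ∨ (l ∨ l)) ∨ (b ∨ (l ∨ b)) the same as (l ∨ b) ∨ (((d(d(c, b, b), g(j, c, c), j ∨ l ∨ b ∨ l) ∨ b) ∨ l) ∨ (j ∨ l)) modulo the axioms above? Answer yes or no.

Left:  ((d(d(c, b, b), g(j, c, c), ((j ∨ b) ∨ l) ∨ l) ∨ j) ∨ (l ∨ l)) ∨ (b ∨ (l ∨ b))
  Un-nest:  d(d(c, b, b), g(j, c, c), ((j ∨ b) ∨ l) ∨ l) ∨ j ∨ l ∨ l ∨ b ∨ l ∨ b
  Simplify inside:  d(d(c, b, b), g(j, c, c), ((j ∨ b) ∨ l) ∨ l)  →  d(d(c, b, b), g(j, c, c), b ∨ j ∨ l ∨ l)
  Sort:  b ∨ b ∨ d(d(c, b, b), g(j, c, c), b ∨ j ∨ l ∨ l) ∨ j ∨ l ∨ l ∨ l
Right:  (l ∨ b) ∨ (((d(d(c, b, b), g(j, c, c), j ∨ l ∨ b ∨ l) ∨ b) ∨ l) ∨ (j ∨ l))
  Flatten:  l ∨ b ∨ d(d(c, b, b), g(j, c, c), j ∨ l ∨ b ∨ l) ∨ b ∨ l ∨ j ∨ l
  Canonicalize subterm:  d(d(c, b, b), g(j, c, c), j ∨ l ∨ b ∨ l)  →  d(d(c, b, b), g(j, c, c), b ∨ j ∨ l ∨ l)
  Sort arguments:  b ∨ b ∨ d(d(c, b, b), g(j, c, c), b ∨ j ∨ l ∨ l) ∨ j ∨ l ∨ l ∨ l

Answer: yes — both canonical forms are b ∨ b ∨ d(d(c, b, b), g(j, c, c), b ∨ j ∨ l ∨ l) ∨ j ∨ l ∨ l ∨ l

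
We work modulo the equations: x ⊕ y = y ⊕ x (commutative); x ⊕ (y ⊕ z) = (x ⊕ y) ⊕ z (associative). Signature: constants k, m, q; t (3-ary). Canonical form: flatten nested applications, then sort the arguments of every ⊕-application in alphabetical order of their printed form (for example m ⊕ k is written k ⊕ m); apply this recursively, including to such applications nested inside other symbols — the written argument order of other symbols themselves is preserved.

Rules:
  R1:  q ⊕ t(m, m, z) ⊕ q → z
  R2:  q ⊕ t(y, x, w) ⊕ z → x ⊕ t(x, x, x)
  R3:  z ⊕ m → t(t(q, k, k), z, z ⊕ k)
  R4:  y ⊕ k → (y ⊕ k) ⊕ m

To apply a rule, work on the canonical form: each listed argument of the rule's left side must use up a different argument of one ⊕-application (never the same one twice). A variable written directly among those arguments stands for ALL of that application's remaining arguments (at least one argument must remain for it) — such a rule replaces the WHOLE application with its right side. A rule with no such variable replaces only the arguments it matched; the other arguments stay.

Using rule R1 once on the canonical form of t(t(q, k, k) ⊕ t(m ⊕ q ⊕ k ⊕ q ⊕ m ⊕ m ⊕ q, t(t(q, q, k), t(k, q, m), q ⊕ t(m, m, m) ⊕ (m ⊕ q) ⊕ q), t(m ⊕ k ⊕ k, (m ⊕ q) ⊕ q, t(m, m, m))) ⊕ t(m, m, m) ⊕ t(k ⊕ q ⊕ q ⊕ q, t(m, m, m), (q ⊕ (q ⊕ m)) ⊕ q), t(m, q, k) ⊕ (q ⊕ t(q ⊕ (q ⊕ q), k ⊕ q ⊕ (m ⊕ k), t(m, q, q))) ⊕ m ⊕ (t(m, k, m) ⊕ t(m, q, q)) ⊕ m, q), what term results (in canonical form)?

Canonical form:  t(t(k ⊕ m ⊕ m ⊕ m ⊕ q ⊕ q ⊕ q, t(t(q, q, k), t(k, q, m), m ⊕ q ⊕ q ⊕ q ⊕ t(m, m, m)), t(k ⊕ k ⊕ m, m ⊕ q ⊕ q, t(m, m, m))) ⊕ t(k ⊕ q ⊕ q ⊕ q, t(m, m, m), m ⊕ q ⊕ q ⊕ q) ⊕ t(m, m, m) ⊕ t(q, k, k), m ⊕ m ⊕ q ⊕ t(m, k, m) ⊕ t(m, q, k) ⊕ t(m, q, q) ⊕ t(q ⊕ q ⊕ q, k ⊕ k ⊕ m ⊕ q, t(m, q, q)), q)
Apply R1:  consuming q, q, t(m, m, m);  z := m
New term:  t(t(k ⊕ m ⊕ m ⊕ m ⊕ q ⊕ q ⊕ q, t(t(q, q, k), t(k, q, m), m ⊕ m ⊕ q), t(k ⊕ k ⊕ m, m ⊕ q ⊕ q, t(m, m, m))) ⊕ t(k ⊕ q ⊕ q ⊕ q, t(m, m, m), m ⊕ q ⊕ q ⊕ q) ⊕ t(m, m, m) ⊕ t(q, k, k), m ⊕ m ⊕ q ⊕ t(m, k, m) ⊕ t(m, q, k) ⊕ t(m, q, q) ⊕ t(q ⊕ q ⊕ q, k ⊕ k ⊕ m ⊕ q, t(m, q, q)), q)

Answer: t(t(k ⊕ m ⊕ m ⊕ m ⊕ q ⊕ q ⊕ q, t(t(q, q, k), t(k, q, m), m ⊕ m ⊕ q), t(k ⊕ k ⊕ m, m ⊕ q ⊕ q, t(m, m, m))) ⊕ t(k ⊕ q ⊕ q ⊕ q, t(m, m, m), m ⊕ q ⊕ q ⊕ q) ⊕ t(m, m, m) ⊕ t(q, k, k), m ⊕ m ⊕ q ⊕ t(m, k, m) ⊕ t(m, q, k) ⊕ t(m, q, q) ⊕ t(q ⊕ q ⊕ q, k ⊕ k ⊕ m ⊕ q, t(m, q, q)), q)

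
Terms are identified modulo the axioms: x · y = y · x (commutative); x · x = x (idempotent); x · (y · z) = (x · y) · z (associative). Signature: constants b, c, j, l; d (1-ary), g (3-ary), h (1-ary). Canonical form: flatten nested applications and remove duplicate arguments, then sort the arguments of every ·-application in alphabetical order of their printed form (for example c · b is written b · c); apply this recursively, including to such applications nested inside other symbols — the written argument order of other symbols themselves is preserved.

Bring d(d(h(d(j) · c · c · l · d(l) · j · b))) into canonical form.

Work inside:  d(j) · c · c · l · d(l) · j · b
Deduplicate:  drop duplicate c
Sort:  b · c · d(j) · d(l) · j · l
Reassemble:  d(d(h(b · c · d(j) · d(l) · j · l)))

Answer: d(d(h(b · c · d(j) · d(l) · j · l)))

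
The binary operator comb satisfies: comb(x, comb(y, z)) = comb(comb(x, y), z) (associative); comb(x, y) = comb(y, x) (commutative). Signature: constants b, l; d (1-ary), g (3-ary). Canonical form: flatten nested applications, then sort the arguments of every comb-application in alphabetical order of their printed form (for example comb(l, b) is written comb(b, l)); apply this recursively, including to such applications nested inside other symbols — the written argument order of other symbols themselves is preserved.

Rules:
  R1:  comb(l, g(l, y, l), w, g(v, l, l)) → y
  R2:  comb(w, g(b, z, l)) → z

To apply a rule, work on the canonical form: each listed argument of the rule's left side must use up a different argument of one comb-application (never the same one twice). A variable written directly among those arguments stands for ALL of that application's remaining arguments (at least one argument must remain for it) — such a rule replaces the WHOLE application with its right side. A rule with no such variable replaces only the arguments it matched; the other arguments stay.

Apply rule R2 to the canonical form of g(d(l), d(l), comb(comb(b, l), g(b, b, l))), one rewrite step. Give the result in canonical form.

Answer: g(d(l), d(l), b)

Derivation:
Canonical form:  g(d(l), d(l), comb(b, g(b, b, l), l))
Match R2:  consume g(b, b, l);  w := comb(b, l), z := b
Every leftover argument binds to the variable; the entire application is replaced.
New term:  g(d(l), d(l), b)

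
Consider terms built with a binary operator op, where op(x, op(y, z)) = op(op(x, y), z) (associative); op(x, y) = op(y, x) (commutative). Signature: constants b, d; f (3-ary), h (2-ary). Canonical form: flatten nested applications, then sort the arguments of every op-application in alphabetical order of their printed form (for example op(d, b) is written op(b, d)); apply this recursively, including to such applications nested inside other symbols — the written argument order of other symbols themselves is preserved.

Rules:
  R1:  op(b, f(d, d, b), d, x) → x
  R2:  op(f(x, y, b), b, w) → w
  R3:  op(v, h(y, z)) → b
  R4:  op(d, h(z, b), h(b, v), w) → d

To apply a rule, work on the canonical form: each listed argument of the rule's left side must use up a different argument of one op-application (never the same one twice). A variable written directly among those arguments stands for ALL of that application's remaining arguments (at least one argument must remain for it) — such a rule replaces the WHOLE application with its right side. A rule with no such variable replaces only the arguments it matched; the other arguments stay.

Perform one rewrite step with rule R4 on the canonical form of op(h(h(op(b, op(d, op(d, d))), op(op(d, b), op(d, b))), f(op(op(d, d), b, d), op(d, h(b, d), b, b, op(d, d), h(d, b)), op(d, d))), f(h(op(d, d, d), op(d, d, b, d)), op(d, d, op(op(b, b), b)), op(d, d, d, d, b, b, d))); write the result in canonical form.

Answer: op(f(h(op(d, d, d), op(b, d, d, d)), op(b, b, b, d, d), op(b, b, d, d, d, d, d)), h(h(op(b, d, d, d), op(b, b, d, d)), f(op(b, d, d, d), d, op(d, d))))

Derivation:
Canonical form:  op(f(h(op(d, d, d), op(b, d, d, d)), op(b, b, b, d, d), op(b, b, d, d, d, d, d)), h(h(op(b, d, d, d), op(b, b, d, d)), f(op(b, d, d, d), op(b, b, d, d, d, h(b, d), h(d, b)), op(d, d))))
Match R4:  consume d, h(b, d), h(d, b);  v := d, w := op(b, b, d, d), z := d
The variable takes the whole remainder — replace the entire application.
Giving:  op(f(h(op(d, d, d), op(b, d, d, d)), op(b, b, b, d, d), op(b, b, d, d, d, d, d)), h(h(op(b, d, d, d), op(b, b, d, d)), f(op(b, d, d, d), d, op(d, d))))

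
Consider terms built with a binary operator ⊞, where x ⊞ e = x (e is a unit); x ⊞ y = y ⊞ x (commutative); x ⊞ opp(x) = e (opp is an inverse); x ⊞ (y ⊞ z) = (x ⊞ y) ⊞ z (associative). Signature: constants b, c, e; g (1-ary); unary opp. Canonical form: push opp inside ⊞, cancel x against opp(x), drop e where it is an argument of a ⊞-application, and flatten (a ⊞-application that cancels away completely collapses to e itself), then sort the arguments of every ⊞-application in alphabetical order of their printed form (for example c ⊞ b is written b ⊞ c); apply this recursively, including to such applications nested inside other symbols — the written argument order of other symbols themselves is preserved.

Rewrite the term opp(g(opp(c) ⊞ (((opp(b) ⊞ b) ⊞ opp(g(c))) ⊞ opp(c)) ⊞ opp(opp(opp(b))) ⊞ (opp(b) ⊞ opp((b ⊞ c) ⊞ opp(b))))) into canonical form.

Push opp inside:  distribute opp over ⊞ and collapse double opp
Combine occurrences:  opp(g(opp(b) ⊞ opp(b) ⊞ opp(c) ⊞ opp(c) ⊞ opp(c) ⊞ opp(g(c))))

Answer: opp(g(opp(b) ⊞ opp(b) ⊞ opp(c) ⊞ opp(c) ⊞ opp(c) ⊞ opp(g(c))))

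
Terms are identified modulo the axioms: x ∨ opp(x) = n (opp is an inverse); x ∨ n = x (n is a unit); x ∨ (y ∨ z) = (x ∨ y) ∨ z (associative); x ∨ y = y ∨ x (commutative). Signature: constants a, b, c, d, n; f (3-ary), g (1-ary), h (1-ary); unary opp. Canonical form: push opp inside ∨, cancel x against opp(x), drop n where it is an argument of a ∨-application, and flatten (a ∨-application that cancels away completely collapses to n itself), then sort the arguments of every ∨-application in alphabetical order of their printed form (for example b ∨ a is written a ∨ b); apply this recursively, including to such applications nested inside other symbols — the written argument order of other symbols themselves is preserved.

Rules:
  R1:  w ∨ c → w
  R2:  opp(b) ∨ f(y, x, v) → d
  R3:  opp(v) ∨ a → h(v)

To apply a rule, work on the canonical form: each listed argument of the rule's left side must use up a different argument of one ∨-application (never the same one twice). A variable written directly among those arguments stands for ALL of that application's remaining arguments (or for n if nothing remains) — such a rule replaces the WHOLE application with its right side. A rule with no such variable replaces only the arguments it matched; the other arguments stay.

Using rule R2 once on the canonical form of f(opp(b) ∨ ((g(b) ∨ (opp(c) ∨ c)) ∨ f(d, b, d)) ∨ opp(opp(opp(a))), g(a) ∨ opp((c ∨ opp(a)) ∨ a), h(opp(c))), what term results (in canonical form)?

Answer: f(d ∨ g(b) ∨ opp(a), g(a) ∨ opp(c), h(opp(c)))

Derivation:
Canonical form:  f(f(d, b, d) ∨ g(b) ∨ opp(a) ∨ opp(b), g(a) ∨ opp(c), h(opp(c)))
Apply R2:  consuming f(d, b, d), opp(b);  v := d, x := b, y := d
Giving:  f(d ∨ g(b) ∨ opp(a), g(a) ∨ opp(c), h(opp(c)))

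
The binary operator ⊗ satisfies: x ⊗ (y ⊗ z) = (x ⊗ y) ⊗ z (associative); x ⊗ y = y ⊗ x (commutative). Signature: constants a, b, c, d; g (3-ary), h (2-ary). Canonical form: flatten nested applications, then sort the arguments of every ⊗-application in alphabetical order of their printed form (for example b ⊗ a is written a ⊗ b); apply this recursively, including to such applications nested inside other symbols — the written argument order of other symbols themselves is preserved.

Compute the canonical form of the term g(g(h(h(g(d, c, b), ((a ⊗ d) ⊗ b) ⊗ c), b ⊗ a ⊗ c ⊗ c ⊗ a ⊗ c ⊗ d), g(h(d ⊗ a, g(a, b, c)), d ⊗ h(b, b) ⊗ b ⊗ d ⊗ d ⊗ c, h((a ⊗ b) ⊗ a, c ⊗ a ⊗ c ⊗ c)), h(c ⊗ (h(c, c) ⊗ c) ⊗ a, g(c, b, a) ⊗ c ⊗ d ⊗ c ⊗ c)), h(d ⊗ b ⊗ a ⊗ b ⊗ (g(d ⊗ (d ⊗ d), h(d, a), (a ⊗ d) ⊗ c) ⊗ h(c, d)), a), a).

Answer: g(g(h(h(g(d, c, b), a ⊗ b ⊗ c ⊗ d), a ⊗ a ⊗ b ⊗ c ⊗ c ⊗ c ⊗ d), g(h(a ⊗ d, g(a, b, c)), b ⊗ c ⊗ d ⊗ d ⊗ d ⊗ h(b, b), h(a ⊗ a ⊗ b, a ⊗ c ⊗ c ⊗ c)), h(a ⊗ c ⊗ c ⊗ h(c, c), c ⊗ c ⊗ c ⊗ d ⊗ g(c, b, a))), h(a ⊗ b ⊗ b ⊗ d ⊗ g(d ⊗ d ⊗ d, h(d, a), a ⊗ c ⊗ d) ⊗ h(c, d), a), a)

Derivation:
Focus inside:  d ⊗ b ⊗ a ⊗ b ⊗ (g(d ⊗ (d ⊗ d), h(d, a), (a ⊗ d) ⊗ c) ⊗ h(c, d))
Un-nest:  d ⊗ b ⊗ a ⊗ b ⊗ g(d ⊗ (d ⊗ d), h(d, a), (a ⊗ d) ⊗ c) ⊗ h(c, d)
Canonicalize subterm:  g(d ⊗ (d ⊗ d), h(d, a), (a ⊗ d) ⊗ c)  →  g(d ⊗ d ⊗ d, h(d, a), a ⊗ c ⊗ d)
Sort arguments:  a ⊗ b ⊗ b ⊗ d ⊗ g(d ⊗ d ⊗ d, h(d, a), a ⊗ c ⊗ d) ⊗ h(c, d)
Put back:  g(g(h(h(g(d, c, b), a ⊗ b ⊗ c ⊗ d), a ⊗ a ⊗ b ⊗ c ⊗ c ⊗ c ⊗ d), g(h(a ⊗ d, g(a, b, c)), b ⊗ c ⊗ d ⊗ d ⊗ d ⊗ h(b, b), h(a ⊗ a ⊗ b, a ⊗ c ⊗ c ⊗ c)), h(a ⊗ c ⊗ c ⊗ h(c, c), c ⊗ c ⊗ c ⊗ d ⊗ g(c, b, a))), h(a ⊗ b ⊗ b ⊗ d ⊗ g(d ⊗ d ⊗ d, h(d, a), a ⊗ c ⊗ d) ⊗ h(c, d), a), a)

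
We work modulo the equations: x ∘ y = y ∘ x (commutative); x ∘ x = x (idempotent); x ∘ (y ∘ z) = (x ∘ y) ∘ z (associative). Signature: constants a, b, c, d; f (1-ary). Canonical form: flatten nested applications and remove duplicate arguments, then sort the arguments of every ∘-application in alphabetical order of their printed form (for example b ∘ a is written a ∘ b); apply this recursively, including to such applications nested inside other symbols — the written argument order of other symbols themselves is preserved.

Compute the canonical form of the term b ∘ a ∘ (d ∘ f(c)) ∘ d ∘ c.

Un-nest:  b ∘ a ∘ d ∘ f(c) ∘ d ∘ c
Drop duplicates:  drop duplicate d
Order the arguments:  a ∘ b ∘ c ∘ d ∘ f(c)

Answer: a ∘ b ∘ c ∘ d ∘ f(c)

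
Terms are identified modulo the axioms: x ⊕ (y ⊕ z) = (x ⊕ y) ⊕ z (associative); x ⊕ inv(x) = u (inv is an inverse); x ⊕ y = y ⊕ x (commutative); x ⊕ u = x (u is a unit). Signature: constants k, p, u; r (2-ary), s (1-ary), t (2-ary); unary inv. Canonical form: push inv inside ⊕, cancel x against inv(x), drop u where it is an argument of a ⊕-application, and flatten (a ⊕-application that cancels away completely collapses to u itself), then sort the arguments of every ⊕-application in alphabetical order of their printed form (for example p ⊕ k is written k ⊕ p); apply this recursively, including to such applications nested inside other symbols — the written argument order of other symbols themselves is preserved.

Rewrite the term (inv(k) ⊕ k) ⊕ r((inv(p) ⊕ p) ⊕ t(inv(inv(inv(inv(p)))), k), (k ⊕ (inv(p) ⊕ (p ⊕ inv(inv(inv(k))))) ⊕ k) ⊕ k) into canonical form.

Push inv inside:  distribute inv over ⊕ and collapse double inv
Cancel:  k cancels
Collect terms:  r(t(p, k), k ⊕ k)

Answer: r(t(p, k), k ⊕ k)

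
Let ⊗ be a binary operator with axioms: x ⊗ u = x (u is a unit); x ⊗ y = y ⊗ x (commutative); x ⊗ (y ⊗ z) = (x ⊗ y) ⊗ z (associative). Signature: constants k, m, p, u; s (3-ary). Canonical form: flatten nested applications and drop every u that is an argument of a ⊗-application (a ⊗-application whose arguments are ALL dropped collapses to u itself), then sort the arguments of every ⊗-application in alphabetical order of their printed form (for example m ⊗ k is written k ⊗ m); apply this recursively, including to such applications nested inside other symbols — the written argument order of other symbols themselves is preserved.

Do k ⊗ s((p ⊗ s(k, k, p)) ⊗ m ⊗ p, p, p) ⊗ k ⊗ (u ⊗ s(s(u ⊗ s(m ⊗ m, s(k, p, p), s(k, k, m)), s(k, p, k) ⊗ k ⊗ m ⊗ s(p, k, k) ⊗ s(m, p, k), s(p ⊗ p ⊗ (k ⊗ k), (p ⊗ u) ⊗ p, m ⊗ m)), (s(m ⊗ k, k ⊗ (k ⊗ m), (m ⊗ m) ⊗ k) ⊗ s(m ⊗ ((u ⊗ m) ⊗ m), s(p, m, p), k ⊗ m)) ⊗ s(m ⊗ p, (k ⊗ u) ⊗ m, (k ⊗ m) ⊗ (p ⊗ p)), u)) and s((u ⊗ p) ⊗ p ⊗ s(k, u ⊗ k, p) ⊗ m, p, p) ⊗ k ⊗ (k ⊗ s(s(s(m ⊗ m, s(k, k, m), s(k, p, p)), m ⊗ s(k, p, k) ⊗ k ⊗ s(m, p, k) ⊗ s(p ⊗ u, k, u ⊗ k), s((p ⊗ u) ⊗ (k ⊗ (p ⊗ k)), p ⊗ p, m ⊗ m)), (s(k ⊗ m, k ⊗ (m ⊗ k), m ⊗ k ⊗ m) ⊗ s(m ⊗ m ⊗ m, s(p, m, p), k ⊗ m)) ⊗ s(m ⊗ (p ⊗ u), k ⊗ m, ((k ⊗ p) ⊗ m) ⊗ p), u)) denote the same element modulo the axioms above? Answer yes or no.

Answer: no — k ⊗ k ⊗ s(m ⊗ p ⊗ p ⊗ s(k, k, p), p, p) ⊗ s(s(s(m ⊗ m, s(k, p, p), s(k, k, m)), k ⊗ m ⊗ s(k, p, k) ⊗ s(m, p, k) ⊗ s(p, k, k), s(k ⊗ k ⊗ p ⊗ p, p ⊗ p, m ⊗ m)), s(k ⊗ m, k ⊗ k ⊗ m, k ⊗ m ⊗ m) ⊗ s(m ⊗ m ⊗ m, s(p, m, p), k ⊗ m) ⊗ s(m ⊗ p, k ⊗ m, k ⊗ m ⊗ p ⊗ p), u) vs k ⊗ k ⊗ s(m ⊗ p ⊗ p ⊗ s(k, k, p), p, p) ⊗ s(s(s(m ⊗ m, s(k, k, m), s(k, p, p)), k ⊗ m ⊗ s(k, p, k) ⊗ s(m, p, k) ⊗ s(p, k, k), s(k ⊗ k ⊗ p ⊗ p, p ⊗ p, m ⊗ m)), s(k ⊗ m, k ⊗ k ⊗ m, k ⊗ m ⊗ m) ⊗ s(m ⊗ m ⊗ m, s(p, m, p), k ⊗ m) ⊗ s(m ⊗ p, k ⊗ m, k ⊗ m ⊗ p ⊗ p), u)

Derivation:
Left:  k ⊗ s((p ⊗ s(k, k, p)) ⊗ m ⊗ p, p, p) ⊗ k ⊗ (u ⊗ s(s(u ⊗ s(m ⊗ m, s(k, p, p), s(k, k, m)), s(k, p, k) ⊗ k ⊗ m ⊗ s(p, k, k) ⊗ s(m, p, k), s(p ⊗ p ⊗ (k ⊗ k), (p ⊗ u) ⊗ p, m ⊗ m)), (s(m ⊗ k, k ⊗ (k ⊗ m), (m ⊗ m) ⊗ k) ⊗ s(m ⊗ ((u ⊗ m) ⊗ m), s(p, m, p), k ⊗ m)) ⊗ s(m ⊗ p, (k ⊗ u) ⊗ m, (k ⊗ m) ⊗ (p ⊗ p)), u))
  Un-nest:  k ⊗ s((p ⊗ s(k, k, p)) ⊗ m ⊗ p, p, p) ⊗ k ⊗ u ⊗ s(s(u ⊗ s(m ⊗ m, s(k, p, p), s(k, k, m)), s(k, p, k) ⊗ k ⊗ m ⊗ s(p, k, k) ⊗ s(m, p, k), s(p ⊗ p ⊗ (k ⊗ k), (p ⊗ u) ⊗ p, m ⊗ m)), (s(m ⊗ k, k ⊗ (k ⊗ m), (m ⊗ m) ⊗ k) ⊗ s(m ⊗ ((u ⊗ m) ⊗ m), s(p, m, p), k ⊗ m)) ⊗ s(m ⊗ p, (k ⊗ u) ⊗ m, (k ⊗ m) ⊗ (p ⊗ p)), u)
  Inside:  s((p ⊗ s(k, k, p)) ⊗ m ⊗ p, p, p)  →  s(m ⊗ p ⊗ p ⊗ s(k, k, p), p, p)
  Canonicalize subterm:  s(s(u ⊗ s(m ⊗ m, s(k, p, p), s(k, k, m)), s(k, p, k) ⊗ k ⊗ m ⊗ s(p, k, k) ⊗ s(m, p, k), s(p ⊗ p ⊗ (k ⊗ k), (p ⊗ u) ⊗ p, m ⊗ m)), (s(m ⊗ k, k ⊗ (k ⊗ m), (m ⊗ m) ⊗ k) ⊗ s(m ⊗ ((u ⊗ m) ⊗ m), s(p, m, p), k ⊗ m)) ⊗ s(m ⊗ p, (k ⊗ u) ⊗ m, (k ⊗ m) ⊗ (p ⊗ p)), u)  →  s(s(s(m ⊗ m, s(k, p, p), s(k, k, m)), k ⊗ m ⊗ s(k, p, k) ⊗ s(m, p, k) ⊗ s(p, k, k), s(k ⊗ k ⊗ p ⊗ p, p ⊗ p, m ⊗ m)), s(k ⊗ m, k ⊗ k ⊗ m, k ⊗ m ⊗ m) ⊗ s(m ⊗ m ⊗ m, s(p, m, p), k ⊗ m) ⊗ s(m ⊗ p, k ⊗ m, k ⊗ m ⊗ p ⊗ p), u)
  Unit:  drop u
  Sort:  k ⊗ k ⊗ s(m ⊗ p ⊗ p ⊗ s(k, k, p), p, p) ⊗ s(s(s(m ⊗ m, s(k, p, p), s(k, k, m)), k ⊗ m ⊗ s(k, p, k) ⊗ s(m, p, k) ⊗ s(p, k, k), s(k ⊗ k ⊗ p ⊗ p, p ⊗ p, m ⊗ m)), s(k ⊗ m, k ⊗ k ⊗ m, k ⊗ m ⊗ m) ⊗ s(m ⊗ m ⊗ m, s(p, m, p), k ⊗ m) ⊗ s(m ⊗ p, k ⊗ m, k ⊗ m ⊗ p ⊗ p), u)
Right:  s((u ⊗ p) ⊗ p ⊗ s(k, u ⊗ k, p) ⊗ m, p, p) ⊗ k ⊗ (k ⊗ s(s(s(m ⊗ m, s(k, k, m), s(k, p, p)), m ⊗ s(k, p, k) ⊗ k ⊗ s(m, p, k) ⊗ s(p ⊗ u, k, u ⊗ k), s((p ⊗ u) ⊗ (k ⊗ (p ⊗ k)), p ⊗ p, m ⊗ m)), (s(k ⊗ m, k ⊗ (m ⊗ k), m ⊗ k ⊗ m) ⊗ s(m ⊗ m ⊗ m, s(p, m, p), k ⊗ m)) ⊗ s(m ⊗ (p ⊗ u), k ⊗ m, ((k ⊗ p) ⊗ m) ⊗ p), u))
  Flatten:  s((u ⊗ p) ⊗ p ⊗ s(k, u ⊗ k, p) ⊗ m, p, p) ⊗ k ⊗ k ⊗ s(s(s(m ⊗ m, s(k, k, m), s(k, p, p)), m ⊗ s(k, p, k) ⊗ k ⊗ s(m, p, k) ⊗ s(p ⊗ u, k, u ⊗ k), s((p ⊗ u) ⊗ (k ⊗ (p ⊗ k)), p ⊗ p, m ⊗ m)), (s(k ⊗ m, k ⊗ (m ⊗ k), m ⊗ k ⊗ m) ⊗ s(m ⊗ m ⊗ m, s(p, m, p), k ⊗ m)) ⊗ s(m ⊗ (p ⊗ u), k ⊗ m, ((k ⊗ p) ⊗ m) ⊗ p), u)
  Inside:  s((u ⊗ p) ⊗ p ⊗ s(k, u ⊗ k, p) ⊗ m, p, p)  →  s(m ⊗ p ⊗ p ⊗ s(k, k, p), p, p)
  Simplify inside:  s(s(s(m ⊗ m, s(k, k, m), s(k, p, p)), m ⊗ s(k, p, k) ⊗ k ⊗ s(m, p, k) ⊗ s(p ⊗ u, k, u ⊗ k), s((p ⊗ u) ⊗ (k ⊗ (p ⊗ k)), p ⊗ p, m ⊗ m)), (s(k ⊗ m, k ⊗ (m ⊗ k), m ⊗ k ⊗ m) ⊗ s(m ⊗ m ⊗ m, s(p, m, p), k ⊗ m)) ⊗ s(m ⊗ (p ⊗ u), k ⊗ m, ((k ⊗ p) ⊗ m) ⊗ p), u)  →  s(s(s(m ⊗ m, s(k, k, m), s(k, p, p)), k ⊗ m ⊗ s(k, p, k) ⊗ s(m, p, k) ⊗ s(p, k, k), s(k ⊗ k ⊗ p ⊗ p, p ⊗ p, m ⊗ m)), s(k ⊗ m, k ⊗ k ⊗ m, k ⊗ m ⊗ m) ⊗ s(m ⊗ m ⊗ m, s(p, m, p), k ⊗ m) ⊗ s(m ⊗ p, k ⊗ m, k ⊗ m ⊗ p ⊗ p), u)
  Order the arguments:  k ⊗ k ⊗ s(m ⊗ p ⊗ p ⊗ s(k, k, p), p, p) ⊗ s(s(s(m ⊗ m, s(k, k, m), s(k, p, p)), k ⊗ m ⊗ s(k, p, k) ⊗ s(m, p, k) ⊗ s(p, k, k), s(k ⊗ k ⊗ p ⊗ p, p ⊗ p, m ⊗ m)), s(k ⊗ m, k ⊗ k ⊗ m, k ⊗ m ⊗ m) ⊗ s(m ⊗ m ⊗ m, s(p, m, p), k ⊗ m) ⊗ s(m ⊗ p, k ⊗ m, k ⊗ m ⊗ p ⊗ p), u)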